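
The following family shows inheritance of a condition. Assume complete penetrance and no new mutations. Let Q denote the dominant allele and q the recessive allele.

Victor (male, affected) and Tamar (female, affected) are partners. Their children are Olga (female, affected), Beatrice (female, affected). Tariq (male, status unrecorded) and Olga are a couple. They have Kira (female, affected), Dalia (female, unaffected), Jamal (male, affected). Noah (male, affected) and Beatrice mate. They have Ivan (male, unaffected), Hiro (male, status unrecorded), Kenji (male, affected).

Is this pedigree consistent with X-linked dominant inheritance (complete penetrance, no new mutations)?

Yes

A consistent assignment under X-linked dominant exists: Victor X^Q Y, Tamar X^Q X^q, Olga X^Q X^q, Beatrice X^Q X^q, Tariq X^q Y, Noah X^Q Y, Kira X^Q X^q, Dalia X^q X^q, Jamal X^Q Y, Ivan X^q Y, Hiro X^Q Y, Kenji X^Q Y.
In this assignment every recorded phenotype matches its genotype and every non-founder's genotype is obtainable from its parents' genotypes, so the pedigree is consistent.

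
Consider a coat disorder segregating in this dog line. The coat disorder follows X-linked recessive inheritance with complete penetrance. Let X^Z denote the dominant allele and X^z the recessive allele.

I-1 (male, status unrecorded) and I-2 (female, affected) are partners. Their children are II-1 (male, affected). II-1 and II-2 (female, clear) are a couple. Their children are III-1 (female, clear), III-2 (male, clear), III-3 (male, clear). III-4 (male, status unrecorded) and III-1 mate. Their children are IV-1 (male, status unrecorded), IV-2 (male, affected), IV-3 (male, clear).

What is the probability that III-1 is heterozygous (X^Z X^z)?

1

III-1 is clear so carries Z and received z from II-1 (X^z Y), so III-1 is X^Z X^z, giving P(X^Z X^z) = 1.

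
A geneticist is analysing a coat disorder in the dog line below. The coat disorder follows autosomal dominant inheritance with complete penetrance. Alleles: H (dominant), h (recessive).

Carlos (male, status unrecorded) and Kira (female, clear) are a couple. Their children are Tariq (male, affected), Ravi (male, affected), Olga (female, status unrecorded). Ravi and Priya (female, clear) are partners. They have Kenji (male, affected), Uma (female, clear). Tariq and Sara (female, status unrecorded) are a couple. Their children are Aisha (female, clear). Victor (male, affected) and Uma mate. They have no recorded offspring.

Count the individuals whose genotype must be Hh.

3

Obligate heterozygotes: Tariq is affected so carries H and received h from Kira (hh), so Tariq is Hh; Ravi is affected so carries H and received h from Kira (hh), so Ravi is Hh; Kenji is affected so carries H and received h from Priya (hh), so Kenji is Hh.
Every other individual is either homozygous by phenotype or has at least one consistent homozygous assignment, so the count is 3.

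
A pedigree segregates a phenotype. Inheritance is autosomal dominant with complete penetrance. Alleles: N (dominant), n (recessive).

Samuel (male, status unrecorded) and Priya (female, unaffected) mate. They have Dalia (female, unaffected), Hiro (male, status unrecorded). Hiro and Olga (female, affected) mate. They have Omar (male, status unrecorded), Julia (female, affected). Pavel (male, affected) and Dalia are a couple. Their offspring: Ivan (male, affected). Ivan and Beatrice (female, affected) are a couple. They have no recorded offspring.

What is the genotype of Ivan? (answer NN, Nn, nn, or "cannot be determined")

Nn

From phenotype alone, Ivan is NN or Nn.
Ivan is affected so carries N and received n from Dalia (nn), so Ivan is Nn.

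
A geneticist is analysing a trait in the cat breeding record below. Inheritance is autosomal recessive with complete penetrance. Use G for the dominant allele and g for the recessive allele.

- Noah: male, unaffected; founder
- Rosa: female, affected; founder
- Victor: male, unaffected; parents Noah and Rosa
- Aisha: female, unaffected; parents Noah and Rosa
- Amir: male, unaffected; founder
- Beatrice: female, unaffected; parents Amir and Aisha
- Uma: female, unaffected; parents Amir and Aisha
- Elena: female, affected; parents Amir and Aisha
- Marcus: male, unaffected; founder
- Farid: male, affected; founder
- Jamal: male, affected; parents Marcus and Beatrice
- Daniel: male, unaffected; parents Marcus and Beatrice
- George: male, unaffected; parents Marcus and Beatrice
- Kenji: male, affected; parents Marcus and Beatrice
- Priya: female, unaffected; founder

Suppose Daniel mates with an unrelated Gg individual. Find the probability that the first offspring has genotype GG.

1/3

Marcus is unaffected so carries G and passed g to Jamal (gg), so Marcus is Gg.
Beatrice is unaffected so carries G and passed g to Jamal (gg), so Beatrice is Gg.
Daniel is an unaffected offspring of Marcus (Gg) × Beatrice (Gg), whose cross gives 1/4 GG : 1/2 Gg : 1/4 gg; conditioning on being unaffected, Daniel is GG with probability 1/3, Gg with probability 2/3.
Summing over parental genotype combinations, P(offspring has genotype GG) = 1/3·1/2 + 2/3·1/4 = 1/3.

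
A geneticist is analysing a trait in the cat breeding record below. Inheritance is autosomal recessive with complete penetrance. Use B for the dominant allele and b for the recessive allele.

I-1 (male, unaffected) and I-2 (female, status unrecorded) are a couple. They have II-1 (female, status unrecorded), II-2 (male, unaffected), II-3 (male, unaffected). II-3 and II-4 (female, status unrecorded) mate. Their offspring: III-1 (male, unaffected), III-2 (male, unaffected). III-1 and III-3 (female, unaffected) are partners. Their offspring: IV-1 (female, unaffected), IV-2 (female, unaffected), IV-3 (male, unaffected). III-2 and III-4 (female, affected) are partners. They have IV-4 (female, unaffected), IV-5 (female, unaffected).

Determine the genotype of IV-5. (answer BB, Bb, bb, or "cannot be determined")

From phenotype alone, IV-5 is BB or Bb.
IV-5 is unaffected so carries B and received b from III-4 (bb), so IV-5 is Bb.

Bb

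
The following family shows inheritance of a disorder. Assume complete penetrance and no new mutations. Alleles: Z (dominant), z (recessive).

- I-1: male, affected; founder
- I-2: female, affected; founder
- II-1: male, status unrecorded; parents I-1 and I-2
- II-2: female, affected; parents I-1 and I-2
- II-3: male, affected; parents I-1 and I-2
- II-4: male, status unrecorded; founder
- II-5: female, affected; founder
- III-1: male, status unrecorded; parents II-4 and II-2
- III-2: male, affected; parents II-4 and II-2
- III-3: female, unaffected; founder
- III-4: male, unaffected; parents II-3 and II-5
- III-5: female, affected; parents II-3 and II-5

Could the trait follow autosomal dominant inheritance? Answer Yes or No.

Yes

A consistent assignment under autosomal dominant exists: I-1 ZZ, I-2 Zz, II-1 ZZ, II-2 ZZ, II-3 Zz, II-4 ZZ, II-5 Zz, III-1 ZZ, III-2 ZZ, III-3 zz, III-4 zz, III-5 ZZ.
In this assignment every recorded phenotype matches its genotype and every non-founder's genotype is obtainable from its parents' genotypes, so the pedigree is consistent.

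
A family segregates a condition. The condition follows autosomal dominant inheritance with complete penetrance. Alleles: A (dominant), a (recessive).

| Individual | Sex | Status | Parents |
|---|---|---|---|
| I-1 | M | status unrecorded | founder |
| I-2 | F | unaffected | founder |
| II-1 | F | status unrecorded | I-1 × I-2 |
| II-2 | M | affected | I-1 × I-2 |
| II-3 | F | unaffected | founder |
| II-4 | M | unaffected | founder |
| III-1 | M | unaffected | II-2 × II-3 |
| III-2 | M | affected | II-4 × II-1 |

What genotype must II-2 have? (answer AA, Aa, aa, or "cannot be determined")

From phenotype alone, II-2 is AA or Aa.
II-2 is affected so carries A and received a from I-2 (aa), so II-2 is Aa.

Aa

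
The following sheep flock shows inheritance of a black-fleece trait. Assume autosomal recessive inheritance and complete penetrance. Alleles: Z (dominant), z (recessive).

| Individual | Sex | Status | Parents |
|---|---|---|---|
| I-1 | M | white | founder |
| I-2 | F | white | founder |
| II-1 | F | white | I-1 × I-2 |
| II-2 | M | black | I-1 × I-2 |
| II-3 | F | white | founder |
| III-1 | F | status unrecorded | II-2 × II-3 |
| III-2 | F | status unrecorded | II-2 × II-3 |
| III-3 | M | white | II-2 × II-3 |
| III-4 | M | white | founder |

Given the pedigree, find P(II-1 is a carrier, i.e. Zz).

2/3

I-1 is white so carries Z and passed z to II-2 (zz), so I-1 is Zz.
I-2 is white so carries Z and passed z to II-2 (zz), so I-2 is Zz.
Their cross gives offspring ratios 1/4 ZZ : 1/2 Zz : 1/4 zz. Conditioning on II-1 being white, P(Zz) = 1/2 / 3/4 = 2/3.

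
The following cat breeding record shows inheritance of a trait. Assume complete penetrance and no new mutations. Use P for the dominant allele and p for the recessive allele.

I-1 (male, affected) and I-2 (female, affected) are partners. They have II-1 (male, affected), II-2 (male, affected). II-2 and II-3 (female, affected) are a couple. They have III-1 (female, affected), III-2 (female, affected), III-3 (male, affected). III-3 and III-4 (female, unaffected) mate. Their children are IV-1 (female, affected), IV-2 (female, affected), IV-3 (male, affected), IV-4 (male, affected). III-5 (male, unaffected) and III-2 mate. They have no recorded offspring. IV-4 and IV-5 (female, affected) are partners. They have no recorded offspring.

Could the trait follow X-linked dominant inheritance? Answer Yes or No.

Under X-linked dominant, IV-3 (affected, male) cannot arise from III-3 (affected) × III-4 (unaffected).

No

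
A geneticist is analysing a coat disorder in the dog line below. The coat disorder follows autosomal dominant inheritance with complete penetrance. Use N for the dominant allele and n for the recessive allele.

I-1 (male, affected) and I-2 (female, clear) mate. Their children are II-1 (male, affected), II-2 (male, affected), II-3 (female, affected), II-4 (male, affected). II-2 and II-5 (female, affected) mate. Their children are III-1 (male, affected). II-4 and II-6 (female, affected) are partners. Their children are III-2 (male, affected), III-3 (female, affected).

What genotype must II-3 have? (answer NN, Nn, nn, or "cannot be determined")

Nn

From phenotype alone, II-3 is NN or Nn.
II-3 is affected so carries N and received n from I-2 (nn), so II-3 is Nn.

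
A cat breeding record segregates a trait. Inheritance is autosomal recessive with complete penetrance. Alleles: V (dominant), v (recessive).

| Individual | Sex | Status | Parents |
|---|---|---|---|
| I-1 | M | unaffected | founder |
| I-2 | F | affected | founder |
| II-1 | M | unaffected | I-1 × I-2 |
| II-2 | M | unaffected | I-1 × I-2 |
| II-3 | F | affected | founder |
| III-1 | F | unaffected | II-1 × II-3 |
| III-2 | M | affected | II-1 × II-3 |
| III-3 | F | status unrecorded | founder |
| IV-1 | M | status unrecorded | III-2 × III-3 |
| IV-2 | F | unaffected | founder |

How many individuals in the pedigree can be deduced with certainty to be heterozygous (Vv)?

Obligate heterozygotes: II-1 is unaffected so carries V and received v from I-2 (vv), so II-1 is Vv; II-2 is unaffected so carries V and received v from I-2 (vv), so II-2 is Vv; III-1 is unaffected so carries V and received v from II-3 (vv), so III-1 is Vv.
Every other individual is either homozygous by phenotype or has at least one consistent homozygous assignment, so the count is 3.

3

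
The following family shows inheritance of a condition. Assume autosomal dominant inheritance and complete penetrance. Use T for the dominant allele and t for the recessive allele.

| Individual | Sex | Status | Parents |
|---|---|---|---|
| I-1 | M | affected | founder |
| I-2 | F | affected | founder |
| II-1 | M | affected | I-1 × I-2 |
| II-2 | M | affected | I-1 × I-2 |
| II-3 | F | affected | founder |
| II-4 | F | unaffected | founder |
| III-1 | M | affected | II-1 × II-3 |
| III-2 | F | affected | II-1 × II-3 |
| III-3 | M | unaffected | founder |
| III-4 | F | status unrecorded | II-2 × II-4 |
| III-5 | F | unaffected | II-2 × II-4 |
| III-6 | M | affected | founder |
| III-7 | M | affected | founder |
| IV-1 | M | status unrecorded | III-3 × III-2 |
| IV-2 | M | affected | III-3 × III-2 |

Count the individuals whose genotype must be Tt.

2

Obligate heterozygotes: II-2 is affected so carries T and passed t to III-5 (tt), so II-2 is Tt; IV-2 is affected so carries T and received t from III-3 (tt), so IV-2 is Tt.
Every other individual is either homozygous by phenotype or has at least one consistent homozygous assignment, so the count is 2.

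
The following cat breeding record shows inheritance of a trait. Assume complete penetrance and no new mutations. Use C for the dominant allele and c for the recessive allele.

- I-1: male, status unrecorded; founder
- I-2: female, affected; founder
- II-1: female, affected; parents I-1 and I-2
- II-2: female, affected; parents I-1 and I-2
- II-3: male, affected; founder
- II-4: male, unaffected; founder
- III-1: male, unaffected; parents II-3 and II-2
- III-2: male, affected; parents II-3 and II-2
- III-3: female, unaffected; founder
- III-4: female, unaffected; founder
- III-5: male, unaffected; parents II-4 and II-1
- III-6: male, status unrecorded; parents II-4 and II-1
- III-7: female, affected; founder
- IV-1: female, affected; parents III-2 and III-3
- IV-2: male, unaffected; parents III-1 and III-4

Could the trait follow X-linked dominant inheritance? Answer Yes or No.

A consistent assignment under X-linked dominant exists: I-1 X^C Y, I-2 X^C X^c, II-1 X^C X^c, II-2 X^C X^c, II-3 X^C Y, II-4 X^c Y, III-1 X^c Y, III-2 X^C Y, III-3 X^c X^c, III-4 X^c X^c, III-5 X^c Y, III-6 X^C Y, III-7 X^C X^C, IV-1 X^C X^c, IV-2 X^c Y.
In this assignment every recorded phenotype matches its genotype and every non-founder's genotype is obtainable from its parents' genotypes, so the pedigree is consistent.

Yes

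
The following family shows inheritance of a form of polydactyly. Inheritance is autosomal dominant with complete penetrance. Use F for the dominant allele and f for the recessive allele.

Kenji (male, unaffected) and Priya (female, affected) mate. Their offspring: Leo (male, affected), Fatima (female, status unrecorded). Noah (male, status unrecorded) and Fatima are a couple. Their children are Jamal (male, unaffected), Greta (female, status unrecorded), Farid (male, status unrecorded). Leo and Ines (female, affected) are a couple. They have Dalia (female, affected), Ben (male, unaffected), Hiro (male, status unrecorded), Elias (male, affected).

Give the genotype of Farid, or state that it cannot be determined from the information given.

cannot be determined

Farid's phenotype is unrecorded, and no parent or child forces a single allele at both positions; consistent genotype assignments exist with Farid as FF or Ff or ff.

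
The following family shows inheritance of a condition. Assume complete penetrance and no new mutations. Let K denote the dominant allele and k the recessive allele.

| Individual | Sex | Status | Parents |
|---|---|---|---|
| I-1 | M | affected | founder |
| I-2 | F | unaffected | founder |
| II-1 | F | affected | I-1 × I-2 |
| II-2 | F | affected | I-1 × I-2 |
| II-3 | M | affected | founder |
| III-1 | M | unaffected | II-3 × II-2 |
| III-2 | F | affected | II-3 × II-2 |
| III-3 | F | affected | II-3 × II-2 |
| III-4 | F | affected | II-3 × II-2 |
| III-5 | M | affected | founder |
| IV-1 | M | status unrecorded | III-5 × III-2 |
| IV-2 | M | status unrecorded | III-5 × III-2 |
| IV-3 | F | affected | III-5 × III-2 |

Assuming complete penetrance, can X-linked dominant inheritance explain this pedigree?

Yes

A consistent assignment under X-linked dominant exists: I-1 X^K Y, I-2 X^k X^k, II-1 X^K X^k, II-2 X^K X^k, II-3 X^K Y, III-1 X^k Y, III-2 X^K X^K, III-3 X^K X^K, III-4 X^K X^K, III-5 X^K Y, IV-1 X^K Y, IV-2 X^K Y, IV-3 X^K X^K.
In this assignment every recorded phenotype matches its genotype and every non-founder's genotype is obtainable from its parents' genotypes, so the pedigree is consistent.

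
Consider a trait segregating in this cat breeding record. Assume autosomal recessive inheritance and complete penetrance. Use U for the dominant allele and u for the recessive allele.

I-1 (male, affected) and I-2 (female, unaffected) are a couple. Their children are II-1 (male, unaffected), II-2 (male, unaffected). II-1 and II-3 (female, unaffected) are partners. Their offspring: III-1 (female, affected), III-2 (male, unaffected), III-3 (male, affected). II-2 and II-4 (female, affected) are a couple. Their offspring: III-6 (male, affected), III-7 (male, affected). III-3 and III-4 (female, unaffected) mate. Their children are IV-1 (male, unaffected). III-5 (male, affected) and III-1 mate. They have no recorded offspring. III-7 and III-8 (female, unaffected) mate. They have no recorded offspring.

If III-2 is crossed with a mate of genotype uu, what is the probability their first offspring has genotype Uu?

2/3

II-1 is unaffected so carries U and received u from I-1 (uu), so II-1 is Uu.
II-3 is unaffected so carries U and passed u to III-1 (uu), so II-3 is Uu.
III-2 is an unaffected offspring of II-1 (Uu) × II-3 (Uu), whose cross gives 1/4 UU : 1/2 Uu : 1/4 uu; conditioning on being unaffected, III-2 is UU with probability 1/3, Uu with probability 2/3.
Summing over parental genotype combinations, P(offspring has genotype Uu) = 1/3·1 + 2/3·1/2 = 2/3.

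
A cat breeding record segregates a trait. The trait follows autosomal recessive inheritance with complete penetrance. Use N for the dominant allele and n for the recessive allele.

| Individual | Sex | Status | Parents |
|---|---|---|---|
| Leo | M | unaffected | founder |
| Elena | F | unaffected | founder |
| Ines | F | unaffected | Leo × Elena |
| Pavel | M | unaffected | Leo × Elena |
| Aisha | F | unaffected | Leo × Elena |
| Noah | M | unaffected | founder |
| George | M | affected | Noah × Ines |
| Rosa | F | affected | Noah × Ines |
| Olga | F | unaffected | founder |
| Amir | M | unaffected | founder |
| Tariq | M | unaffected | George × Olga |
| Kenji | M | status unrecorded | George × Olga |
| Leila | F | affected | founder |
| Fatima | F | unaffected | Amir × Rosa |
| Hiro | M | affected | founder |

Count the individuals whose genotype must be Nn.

4

Obligate heterozygotes: Ines is unaffected so carries N and passed n to George (nn), so Ines is Nn; Noah is unaffected so carries N and passed n to George (nn), so Noah is Nn; Tariq is unaffected so carries N and received n from George (nn), so Tariq is Nn; Fatima is unaffected so carries N and received n from Rosa (nn), so Fatima is Nn.
Every other individual is either homozygous by phenotype or has at least one consistent homozygous assignment, so the count is 4.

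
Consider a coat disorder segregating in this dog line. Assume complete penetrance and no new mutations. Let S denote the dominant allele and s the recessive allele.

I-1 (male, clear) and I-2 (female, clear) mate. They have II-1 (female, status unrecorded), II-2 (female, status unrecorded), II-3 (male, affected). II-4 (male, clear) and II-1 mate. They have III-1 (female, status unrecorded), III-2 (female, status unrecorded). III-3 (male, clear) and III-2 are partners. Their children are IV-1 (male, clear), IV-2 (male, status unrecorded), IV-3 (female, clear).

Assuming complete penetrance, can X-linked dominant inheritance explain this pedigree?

No

Under X-linked dominant, II-3 (affected, male) cannot arise from I-1 (clear) × I-2 (clear).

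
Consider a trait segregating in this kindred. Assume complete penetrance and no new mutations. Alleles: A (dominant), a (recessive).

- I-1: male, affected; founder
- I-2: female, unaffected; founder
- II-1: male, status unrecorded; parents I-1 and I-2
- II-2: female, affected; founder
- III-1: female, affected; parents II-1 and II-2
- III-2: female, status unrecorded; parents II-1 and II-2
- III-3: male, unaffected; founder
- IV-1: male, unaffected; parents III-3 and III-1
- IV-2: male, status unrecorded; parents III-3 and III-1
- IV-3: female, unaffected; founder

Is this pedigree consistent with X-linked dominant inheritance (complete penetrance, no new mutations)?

Yes

A consistent assignment under X-linked dominant exists: I-1 X^A Y, I-2 X^a X^a, II-1 X^a Y, II-2 X^A X^A, III-1 X^A X^a, III-2 X^A X^a, III-3 X^a Y, IV-1 X^a Y, IV-2 X^A Y, IV-3 X^a X^a.
In this assignment every recorded phenotype matches its genotype and every non-founder's genotype is obtainable from its parents' genotypes, so the pedigree is consistent.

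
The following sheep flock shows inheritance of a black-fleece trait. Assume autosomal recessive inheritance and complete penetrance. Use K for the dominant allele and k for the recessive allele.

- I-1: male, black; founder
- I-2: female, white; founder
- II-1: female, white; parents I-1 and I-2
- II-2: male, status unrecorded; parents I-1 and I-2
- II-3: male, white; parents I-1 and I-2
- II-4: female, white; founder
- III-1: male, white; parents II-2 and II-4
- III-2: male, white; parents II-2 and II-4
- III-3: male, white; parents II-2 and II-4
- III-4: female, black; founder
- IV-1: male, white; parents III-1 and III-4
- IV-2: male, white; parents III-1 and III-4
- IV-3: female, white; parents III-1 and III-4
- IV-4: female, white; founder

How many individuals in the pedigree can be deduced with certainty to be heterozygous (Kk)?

5

Obligate heterozygotes: II-1 is white so carries K and received k from I-1 (kk), so II-1 is Kk; II-3 is white so carries K and received k from I-1 (kk), so II-3 is Kk; IV-1 is white so carries K and received k from III-4 (kk), so IV-1 is Kk; IV-2 is white so carries K and received k from III-4 (kk), so IV-2 is Kk; IV-3 is white so carries K and received k from III-4 (kk), so IV-3 is Kk.
Every other individual is either homozygous by phenotype or has at least one consistent homozygous assignment, so the count is 5.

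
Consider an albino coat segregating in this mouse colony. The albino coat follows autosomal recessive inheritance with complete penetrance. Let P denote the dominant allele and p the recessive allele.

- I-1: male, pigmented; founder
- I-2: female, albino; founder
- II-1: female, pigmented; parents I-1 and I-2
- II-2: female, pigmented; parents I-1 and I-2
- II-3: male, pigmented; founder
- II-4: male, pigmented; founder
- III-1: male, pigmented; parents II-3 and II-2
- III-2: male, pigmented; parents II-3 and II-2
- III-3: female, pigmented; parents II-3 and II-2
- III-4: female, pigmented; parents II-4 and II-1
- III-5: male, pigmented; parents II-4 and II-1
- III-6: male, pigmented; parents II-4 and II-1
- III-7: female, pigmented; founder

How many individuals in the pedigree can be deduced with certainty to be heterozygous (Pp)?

Obligate heterozygotes: II-1 is pigmented so carries P and received p from I-2 (pp), so II-1 is Pp; II-2 is pigmented so carries P and received p from I-2 (pp), so II-2 is Pp.
Every other individual is either homozygous by phenotype or has at least one consistent homozygous assignment, so the count is 2.

2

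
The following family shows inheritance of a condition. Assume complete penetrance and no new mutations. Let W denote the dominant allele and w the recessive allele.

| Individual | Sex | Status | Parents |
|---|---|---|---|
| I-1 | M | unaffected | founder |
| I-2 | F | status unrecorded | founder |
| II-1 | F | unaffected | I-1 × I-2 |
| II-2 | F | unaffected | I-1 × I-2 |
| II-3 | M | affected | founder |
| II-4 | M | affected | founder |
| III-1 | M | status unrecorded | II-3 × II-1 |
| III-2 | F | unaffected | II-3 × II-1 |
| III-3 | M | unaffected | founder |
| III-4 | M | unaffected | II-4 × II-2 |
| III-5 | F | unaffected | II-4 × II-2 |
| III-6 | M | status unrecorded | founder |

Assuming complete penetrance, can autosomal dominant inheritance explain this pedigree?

Yes

A consistent assignment under autosomal dominant exists: I-1 ww, I-2 Ww, II-1 ww, II-2 ww, II-3 Ww, II-4 Ww, III-1 Ww, III-2 ww, III-3 ww, III-4 ww, III-5 ww, III-6 WW.
In this assignment every recorded phenotype matches its genotype and every non-founder's genotype is obtainable from its parents' genotypes, so the pedigree is consistent.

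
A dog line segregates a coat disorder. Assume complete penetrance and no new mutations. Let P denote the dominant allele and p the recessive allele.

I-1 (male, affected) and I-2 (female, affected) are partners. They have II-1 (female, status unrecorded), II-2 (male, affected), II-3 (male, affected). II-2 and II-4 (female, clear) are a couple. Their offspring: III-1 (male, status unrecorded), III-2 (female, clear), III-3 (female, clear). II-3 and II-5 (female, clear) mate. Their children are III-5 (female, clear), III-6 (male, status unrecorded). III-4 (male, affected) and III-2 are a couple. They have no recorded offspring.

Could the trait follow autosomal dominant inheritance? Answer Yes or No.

A consistent assignment under autosomal dominant exists: I-1 PP, I-2 Pp, II-1 PP, II-2 Pp, II-3 Pp, II-4 pp, II-5 pp, III-1 Pp, III-2 pp, III-3 pp, III-4 PP, III-5 pp, III-6 Pp.
In this assignment every recorded phenotype matches its genotype and every non-founder's genotype is obtainable from its parents' genotypes, so the pedigree is consistent.

Yes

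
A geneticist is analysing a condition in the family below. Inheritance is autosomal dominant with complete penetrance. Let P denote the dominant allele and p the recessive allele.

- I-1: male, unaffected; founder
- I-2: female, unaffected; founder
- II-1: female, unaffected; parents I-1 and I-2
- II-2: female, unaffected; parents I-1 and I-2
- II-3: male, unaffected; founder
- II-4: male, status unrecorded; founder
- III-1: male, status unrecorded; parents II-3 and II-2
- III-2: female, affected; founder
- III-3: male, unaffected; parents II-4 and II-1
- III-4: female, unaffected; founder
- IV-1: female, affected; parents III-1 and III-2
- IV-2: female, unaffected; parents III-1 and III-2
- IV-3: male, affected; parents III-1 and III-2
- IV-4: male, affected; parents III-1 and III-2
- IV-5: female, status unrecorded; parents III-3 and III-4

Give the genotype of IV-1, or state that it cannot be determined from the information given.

From phenotype alone, IV-1 is PP or Pp.
IV-1 is affected so carries P and received p from III-1 (pp), so IV-1 is Pp.

Pp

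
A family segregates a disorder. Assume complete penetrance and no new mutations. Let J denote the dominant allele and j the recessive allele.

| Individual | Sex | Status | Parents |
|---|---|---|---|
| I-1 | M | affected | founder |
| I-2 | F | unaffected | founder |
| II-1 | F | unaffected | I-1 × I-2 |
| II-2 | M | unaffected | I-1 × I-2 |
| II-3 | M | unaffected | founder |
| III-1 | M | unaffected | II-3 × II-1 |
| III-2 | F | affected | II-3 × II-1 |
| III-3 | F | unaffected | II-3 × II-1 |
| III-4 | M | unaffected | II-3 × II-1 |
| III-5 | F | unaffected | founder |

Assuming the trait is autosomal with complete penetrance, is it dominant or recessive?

recessive

II-3 and II-1 are both unaffected yet have an affected child III-2. Under dominance, an affected child requires at least one affected parent, so the trait cannot be dominant.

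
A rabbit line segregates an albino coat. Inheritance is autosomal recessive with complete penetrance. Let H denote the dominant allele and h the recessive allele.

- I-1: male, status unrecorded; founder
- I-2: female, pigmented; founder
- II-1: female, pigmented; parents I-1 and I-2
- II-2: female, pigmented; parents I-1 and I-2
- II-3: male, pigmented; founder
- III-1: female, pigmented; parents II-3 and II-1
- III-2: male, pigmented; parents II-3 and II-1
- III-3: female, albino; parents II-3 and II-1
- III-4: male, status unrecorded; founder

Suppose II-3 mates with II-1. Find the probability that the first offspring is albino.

II-3 is pigmented so carries H and passed h to III-3 (hh), so II-3 is Hh.
II-1 is pigmented so carries H and passed h to III-3 (hh), so II-1 is Hh.
The cross gives 1/4 HH : 1/2 Hh : 1/4 hh, so P(offspring is albino) = 1/4.

1/4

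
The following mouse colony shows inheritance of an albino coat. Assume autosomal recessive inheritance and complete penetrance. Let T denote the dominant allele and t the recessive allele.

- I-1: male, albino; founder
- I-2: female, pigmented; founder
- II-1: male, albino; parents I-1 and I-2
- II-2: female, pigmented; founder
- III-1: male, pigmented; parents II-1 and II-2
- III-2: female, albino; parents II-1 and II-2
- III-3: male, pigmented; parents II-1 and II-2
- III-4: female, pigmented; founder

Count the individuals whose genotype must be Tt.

4

Obligate heterozygotes: I-2 is pigmented so carries T and passed t to II-1 (tt), so I-2 is Tt; II-2 is pigmented so carries T and passed t to III-2 (tt), so II-2 is Tt; III-1 is pigmented so carries T and received t from II-1 (tt), so III-1 is Tt; III-3 is pigmented so carries T and received t from II-1 (tt), so III-3 is Tt.
Every other individual is either homozygous by phenotype or has at least one consistent homozygous assignment, so the count is 4.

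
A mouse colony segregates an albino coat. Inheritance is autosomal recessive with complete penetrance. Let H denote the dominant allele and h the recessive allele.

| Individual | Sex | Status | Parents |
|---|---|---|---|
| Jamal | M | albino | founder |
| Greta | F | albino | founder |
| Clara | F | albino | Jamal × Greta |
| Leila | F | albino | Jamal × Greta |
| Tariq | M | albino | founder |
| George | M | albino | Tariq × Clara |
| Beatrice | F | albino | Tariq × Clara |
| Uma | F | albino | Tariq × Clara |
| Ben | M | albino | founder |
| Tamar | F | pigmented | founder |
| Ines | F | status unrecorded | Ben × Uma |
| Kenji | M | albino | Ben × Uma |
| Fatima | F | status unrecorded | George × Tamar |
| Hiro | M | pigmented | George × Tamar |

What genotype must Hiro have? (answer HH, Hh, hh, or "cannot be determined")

From phenotype alone, Hiro is HH or Hh.
Hiro is pigmented so carries H and received h from George (hh), so Hiro is Hh.

Hh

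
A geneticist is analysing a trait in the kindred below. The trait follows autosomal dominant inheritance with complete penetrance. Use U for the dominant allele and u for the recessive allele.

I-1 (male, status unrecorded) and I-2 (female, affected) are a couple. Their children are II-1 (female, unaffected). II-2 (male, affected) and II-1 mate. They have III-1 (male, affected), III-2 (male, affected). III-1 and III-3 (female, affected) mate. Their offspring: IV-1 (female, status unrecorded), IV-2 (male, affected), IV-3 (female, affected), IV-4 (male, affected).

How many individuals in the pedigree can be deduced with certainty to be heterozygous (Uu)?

Obligate heterozygotes: I-2 is affected so carries U and passed u to II-1 (uu), so I-2 is Uu; III-1 is affected so carries U and received u from II-1 (uu), so III-1 is Uu; III-2 is affected so carries U and received u from II-1 (uu), so III-2 is Uu.
Every other individual is either homozygous by phenotype or has at least one consistent homozygous assignment, so the count is 3.

3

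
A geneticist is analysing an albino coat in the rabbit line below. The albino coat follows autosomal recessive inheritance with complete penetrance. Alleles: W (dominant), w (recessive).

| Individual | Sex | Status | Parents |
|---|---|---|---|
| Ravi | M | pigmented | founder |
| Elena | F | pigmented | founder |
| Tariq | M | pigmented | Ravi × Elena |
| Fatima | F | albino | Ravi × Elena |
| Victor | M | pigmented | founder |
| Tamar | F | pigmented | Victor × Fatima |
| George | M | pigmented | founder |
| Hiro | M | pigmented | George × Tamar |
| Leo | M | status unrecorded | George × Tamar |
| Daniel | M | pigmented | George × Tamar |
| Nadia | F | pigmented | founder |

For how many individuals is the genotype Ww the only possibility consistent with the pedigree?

3

Obligate heterozygotes: Ravi is pigmented so carries W and passed w to Fatima (ww), so Ravi is Ww; Elena is pigmented so carries W and passed w to Fatima (ww), so Elena is Ww; Tamar is pigmented so carries W and received w from Fatima (ww), so Tamar is Ww.
Every other individual is either homozygous by phenotype or has at least one consistent homozygous assignment, so the count is 3.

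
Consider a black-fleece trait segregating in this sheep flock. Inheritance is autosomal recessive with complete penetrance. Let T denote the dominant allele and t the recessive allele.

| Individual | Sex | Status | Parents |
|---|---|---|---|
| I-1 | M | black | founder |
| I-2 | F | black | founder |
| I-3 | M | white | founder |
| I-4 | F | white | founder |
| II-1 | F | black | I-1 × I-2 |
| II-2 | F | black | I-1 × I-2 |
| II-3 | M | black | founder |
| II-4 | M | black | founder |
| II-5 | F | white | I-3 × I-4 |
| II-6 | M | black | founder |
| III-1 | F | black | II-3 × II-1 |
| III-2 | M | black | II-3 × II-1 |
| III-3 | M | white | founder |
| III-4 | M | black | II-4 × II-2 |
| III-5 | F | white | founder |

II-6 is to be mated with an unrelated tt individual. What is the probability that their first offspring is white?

II-6 is black, so II-6 is tt.
The cross gives 1 tt, so P(offspring is white) = 0.

0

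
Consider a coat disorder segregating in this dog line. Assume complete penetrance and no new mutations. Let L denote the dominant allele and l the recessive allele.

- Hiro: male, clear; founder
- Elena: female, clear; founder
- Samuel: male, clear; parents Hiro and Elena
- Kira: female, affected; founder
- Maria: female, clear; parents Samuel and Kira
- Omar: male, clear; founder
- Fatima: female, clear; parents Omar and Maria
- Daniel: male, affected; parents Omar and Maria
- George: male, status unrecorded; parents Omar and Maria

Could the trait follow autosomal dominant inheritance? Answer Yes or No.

No

Under autosomal dominant, Daniel (affected, male) cannot arise from Omar (clear) × Maria (clear).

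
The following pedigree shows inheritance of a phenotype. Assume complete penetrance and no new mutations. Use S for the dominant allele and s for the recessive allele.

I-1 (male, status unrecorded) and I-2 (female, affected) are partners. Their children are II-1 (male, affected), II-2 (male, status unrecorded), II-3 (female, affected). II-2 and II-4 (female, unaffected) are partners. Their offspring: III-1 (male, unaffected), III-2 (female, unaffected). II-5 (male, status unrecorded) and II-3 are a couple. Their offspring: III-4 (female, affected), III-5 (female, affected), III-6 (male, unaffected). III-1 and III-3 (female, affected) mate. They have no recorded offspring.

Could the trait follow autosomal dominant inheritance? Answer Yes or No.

Yes

A consistent assignment under autosomal dominant exists: I-1 SS, I-2 Ss, II-1 SS, II-2 Ss, II-3 Ss, II-4 ss, II-5 Ss, III-1 ss, III-2 ss, III-3 SS, III-4 SS, III-5 SS, III-6 ss.
In this assignment every recorded phenotype matches its genotype and every non-founder's genotype is obtainable from its parents' genotypes, so the pedigree is consistent.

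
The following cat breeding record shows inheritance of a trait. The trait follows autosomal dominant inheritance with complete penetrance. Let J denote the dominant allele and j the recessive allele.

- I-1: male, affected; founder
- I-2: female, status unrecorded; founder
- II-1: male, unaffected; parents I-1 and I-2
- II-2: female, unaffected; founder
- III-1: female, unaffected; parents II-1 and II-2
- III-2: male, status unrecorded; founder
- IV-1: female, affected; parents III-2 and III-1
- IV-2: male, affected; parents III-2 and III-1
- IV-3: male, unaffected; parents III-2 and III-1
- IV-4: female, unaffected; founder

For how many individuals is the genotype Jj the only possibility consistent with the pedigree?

4

Obligate heterozygotes: I-1 is affected so carries J and passed j to II-1 (jj), so I-1 is Jj; III-2 passed J to IV-1 (Jj, whose j came from III-1) and passed j to IV-3 (jj), so III-2 is Jj; IV-1 is affected so carries J and received j from III-1 (jj), so IV-1 is Jj; IV-2 is affected so carries J and received j from III-1 (jj), so IV-2 is Jj.
Every other individual is either homozygous by phenotype or has at least one consistent homozygous assignment, so the count is 4.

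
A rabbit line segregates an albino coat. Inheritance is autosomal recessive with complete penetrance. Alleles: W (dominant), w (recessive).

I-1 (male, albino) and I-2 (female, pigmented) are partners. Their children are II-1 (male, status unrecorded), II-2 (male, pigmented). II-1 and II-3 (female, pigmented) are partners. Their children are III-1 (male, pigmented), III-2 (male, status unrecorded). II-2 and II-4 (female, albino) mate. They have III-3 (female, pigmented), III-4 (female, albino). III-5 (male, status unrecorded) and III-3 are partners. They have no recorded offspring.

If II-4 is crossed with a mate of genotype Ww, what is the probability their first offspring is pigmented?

II-4 is albino, so II-4 is ww.
The cross gives 1/2 Ww : 1/2 ww, so P(offspring is pigmented) = 1/2.

1/2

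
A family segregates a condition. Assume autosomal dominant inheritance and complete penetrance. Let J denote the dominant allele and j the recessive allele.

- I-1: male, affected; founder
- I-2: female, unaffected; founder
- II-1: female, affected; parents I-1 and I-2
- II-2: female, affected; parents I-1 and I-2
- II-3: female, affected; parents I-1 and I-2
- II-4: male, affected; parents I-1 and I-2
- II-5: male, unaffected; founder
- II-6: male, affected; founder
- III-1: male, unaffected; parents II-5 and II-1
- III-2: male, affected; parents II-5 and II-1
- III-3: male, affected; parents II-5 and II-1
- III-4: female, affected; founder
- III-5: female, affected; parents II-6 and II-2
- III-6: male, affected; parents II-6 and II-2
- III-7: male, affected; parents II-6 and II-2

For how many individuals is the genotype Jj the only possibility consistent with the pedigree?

Obligate heterozygotes: II-1 is affected so carries J and received j from I-2 (jj), so II-1 is Jj; II-2 is affected so carries J and received j from I-2 (jj), so II-2 is Jj; II-3 is affected so carries J and received j from I-2 (jj), so II-3 is Jj; II-4 is affected so carries J and received j from I-2 (jj), so II-4 is Jj; III-2 is affected so carries J and received j from II-5 (jj), so III-2 is Jj; III-3 is affected so carries J and received j from II-5 (jj), so III-3 is Jj.
Every other individual is either homozygous by phenotype or has at least one consistent homozygous assignment, so the count is 6.

6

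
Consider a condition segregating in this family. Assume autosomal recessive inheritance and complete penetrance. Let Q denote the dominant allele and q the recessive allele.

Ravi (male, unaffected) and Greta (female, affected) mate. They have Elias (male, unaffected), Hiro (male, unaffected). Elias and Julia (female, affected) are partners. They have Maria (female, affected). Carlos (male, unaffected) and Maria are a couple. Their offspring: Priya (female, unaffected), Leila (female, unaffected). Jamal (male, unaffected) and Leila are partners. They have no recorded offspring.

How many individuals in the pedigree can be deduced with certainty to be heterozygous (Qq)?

4

Obligate heterozygotes: Elias is unaffected so carries Q and received q from Greta (qq), so Elias is Qq; Hiro is unaffected so carries Q and received q from Greta (qq), so Hiro is Qq; Priya is unaffected so carries Q and received q from Maria (qq), so Priya is Qq; Leila is unaffected so carries Q and received q from Maria (qq), so Leila is Qq.
Every other individual is either homozygous by phenotype or has at least one consistent homozygous assignment, so the count is 4.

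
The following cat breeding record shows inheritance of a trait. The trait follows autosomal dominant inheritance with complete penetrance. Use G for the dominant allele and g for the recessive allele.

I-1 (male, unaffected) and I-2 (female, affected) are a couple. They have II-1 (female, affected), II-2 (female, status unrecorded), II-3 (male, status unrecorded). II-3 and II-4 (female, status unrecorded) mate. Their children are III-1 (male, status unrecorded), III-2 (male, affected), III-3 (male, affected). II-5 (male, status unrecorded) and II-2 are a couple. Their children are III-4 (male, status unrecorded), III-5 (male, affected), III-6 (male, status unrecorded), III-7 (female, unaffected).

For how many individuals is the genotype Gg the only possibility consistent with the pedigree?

Obligate heterozygotes: II-1 is affected so carries G and received g from I-1 (gg), so II-1 is Gg.
Every other individual is either homozygous by phenotype or has at least one consistent homozygous assignment, so the count is 1.

1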